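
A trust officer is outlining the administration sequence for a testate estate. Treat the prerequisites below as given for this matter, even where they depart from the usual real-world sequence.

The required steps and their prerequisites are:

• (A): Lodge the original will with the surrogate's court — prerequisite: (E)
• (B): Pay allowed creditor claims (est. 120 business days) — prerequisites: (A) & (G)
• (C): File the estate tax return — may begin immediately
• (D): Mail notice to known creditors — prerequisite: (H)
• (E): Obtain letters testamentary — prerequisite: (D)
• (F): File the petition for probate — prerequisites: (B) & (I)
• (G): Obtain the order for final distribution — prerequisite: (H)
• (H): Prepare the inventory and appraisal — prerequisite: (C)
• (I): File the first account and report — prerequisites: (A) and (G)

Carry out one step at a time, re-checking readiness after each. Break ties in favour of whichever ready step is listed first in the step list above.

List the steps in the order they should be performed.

(C) (H) (D) (E) (A) (G) (B) (I) (F)

Only (C) has no prerequisites, so it is first.
Next only (H) has its prerequisites met → (H).
(D) and (G) are both available; (D) is listed earlier → (D).
Ready: (E) and (G). (E) is listed earlier → (E).
Ready: (A) and (G). (A) is listed earlier → (A).
That leaves (G) as the only ready step → (G).
(B) and (I) are both available; (B) is listed earlier → (B).
(I) is the only step now ready → (I).
(F) needed (B) and (I), now all done → (F).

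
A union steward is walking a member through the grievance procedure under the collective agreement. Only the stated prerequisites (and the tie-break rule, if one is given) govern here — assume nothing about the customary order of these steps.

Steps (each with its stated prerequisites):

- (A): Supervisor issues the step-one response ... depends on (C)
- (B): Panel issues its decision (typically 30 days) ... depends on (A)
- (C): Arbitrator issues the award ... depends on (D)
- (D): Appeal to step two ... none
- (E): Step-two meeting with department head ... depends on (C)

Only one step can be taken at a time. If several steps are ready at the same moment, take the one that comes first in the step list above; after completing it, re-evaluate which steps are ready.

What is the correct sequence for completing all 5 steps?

(D) → (C) → (A) → (B) → (E)

(D) has no prerequisites → (D) first.
That leaves (C) as the only ready step → (C).
Now (A) and (E) have their prerequisites met. (A) is listed earlier, so (A) next.
Ready: (B) and (E). (B) is listed earlier → (B).
Next only (E) has its prerequisites met → (E).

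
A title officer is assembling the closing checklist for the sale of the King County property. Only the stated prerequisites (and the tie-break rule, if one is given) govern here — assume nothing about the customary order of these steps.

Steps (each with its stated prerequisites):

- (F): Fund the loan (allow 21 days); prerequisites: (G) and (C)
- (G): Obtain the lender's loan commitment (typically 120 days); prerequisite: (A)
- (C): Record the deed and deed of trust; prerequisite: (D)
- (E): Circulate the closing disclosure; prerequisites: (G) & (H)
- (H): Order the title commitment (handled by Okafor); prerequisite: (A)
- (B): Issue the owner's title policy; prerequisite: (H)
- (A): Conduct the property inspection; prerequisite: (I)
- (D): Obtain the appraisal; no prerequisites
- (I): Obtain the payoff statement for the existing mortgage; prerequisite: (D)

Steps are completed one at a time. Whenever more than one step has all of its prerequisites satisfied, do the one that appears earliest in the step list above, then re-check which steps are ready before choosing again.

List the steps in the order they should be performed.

(D) is the only step with nothing outstanding, so it goes first.
Now (C) and (I) have their prerequisites met. (C) is listed earlier, so (C) next.
(I) needed (D), now all done → (I).
(A) needed (I), now all done → (A).
Ready: (G) and (H). (G) is listed earlier → (G).
Now (F) and (H) have their prerequisites met. (F) is listed earlier, so (F) next.
(H) needed (A), now all done → (H).
Now (E) and (B) have their prerequisites met. (E) is listed earlier, so (E) next.
(B) is the only step now ready → (B).

(D) → (C) → (I) → (A) → (G) → (F) → (H) → (E) → (B)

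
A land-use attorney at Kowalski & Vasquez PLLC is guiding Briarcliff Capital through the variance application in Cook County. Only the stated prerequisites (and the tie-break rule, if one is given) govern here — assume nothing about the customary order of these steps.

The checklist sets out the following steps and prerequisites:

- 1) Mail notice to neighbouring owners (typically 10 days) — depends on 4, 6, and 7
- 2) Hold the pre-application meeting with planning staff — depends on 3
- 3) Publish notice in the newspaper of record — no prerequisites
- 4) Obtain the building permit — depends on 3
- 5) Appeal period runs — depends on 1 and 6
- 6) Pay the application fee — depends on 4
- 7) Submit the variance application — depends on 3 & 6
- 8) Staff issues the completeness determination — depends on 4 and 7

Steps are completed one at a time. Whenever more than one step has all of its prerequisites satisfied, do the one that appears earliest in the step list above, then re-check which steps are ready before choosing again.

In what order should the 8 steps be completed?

3, 2, 4, 6, 7, 1, 5, 8

Only 3 has no prerequisites, so it is first.
Now 2 and 4 have their prerequisites met. 2 is listed earlier, so 2 next.
Next only 4 has its prerequisites met → 4.
6 needed 4, now all done → 6.
7 is the only step now ready → 7.
Ready: 1 and 8. 1 is listed earlier → 1.
Ready: 5 and 8. 5 is listed earlier → 5.
Next only 8 has its prerequisites met → 8.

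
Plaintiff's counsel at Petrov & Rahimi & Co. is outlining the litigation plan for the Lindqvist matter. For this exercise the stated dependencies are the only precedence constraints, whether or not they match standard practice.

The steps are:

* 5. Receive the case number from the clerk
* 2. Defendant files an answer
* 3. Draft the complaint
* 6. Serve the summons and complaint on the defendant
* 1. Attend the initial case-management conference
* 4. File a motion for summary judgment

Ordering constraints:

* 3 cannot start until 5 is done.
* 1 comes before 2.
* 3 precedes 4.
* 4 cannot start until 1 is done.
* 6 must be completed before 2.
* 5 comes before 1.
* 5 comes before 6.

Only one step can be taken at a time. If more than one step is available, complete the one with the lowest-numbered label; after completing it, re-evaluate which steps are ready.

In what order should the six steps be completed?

Only 5 has no prerequisites, so it is first.
1, 3 and 6 are all available; 1 has the earlier label → 1.
3 and 6 are both available; 3 has the earlier label → 3.
Ready: 4 and 6. 4 has the earlier label → 4.
6 is the only step now ready → 6.
2 is the only step now ready → 2.

5 1 3 4 6 2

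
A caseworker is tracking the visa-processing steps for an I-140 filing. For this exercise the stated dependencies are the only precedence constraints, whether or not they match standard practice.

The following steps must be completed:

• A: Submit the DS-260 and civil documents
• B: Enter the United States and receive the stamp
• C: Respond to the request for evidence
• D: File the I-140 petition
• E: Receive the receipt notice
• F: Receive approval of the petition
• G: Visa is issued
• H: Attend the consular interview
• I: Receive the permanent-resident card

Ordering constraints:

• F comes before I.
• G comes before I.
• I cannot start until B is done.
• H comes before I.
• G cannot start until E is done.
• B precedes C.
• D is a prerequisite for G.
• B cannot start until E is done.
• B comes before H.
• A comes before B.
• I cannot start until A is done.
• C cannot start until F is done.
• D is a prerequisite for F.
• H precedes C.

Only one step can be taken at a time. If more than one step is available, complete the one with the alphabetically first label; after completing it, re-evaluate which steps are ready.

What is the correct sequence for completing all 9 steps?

A → D → E → B → F → G → H → C → I

A, D and E have no prerequisites; A has the earlier label, so A is first.
Ready: D and E. D has the earlier label → D.
E and F are both available; E has the earlier label → E.
B and G now also ready, so the ready set is {B, F, G}; B has the earlier label → B.
Now F, G and H have their prerequisites met. F has the earlier label, so F next.
Now G and H have their prerequisites met. G has the earlier label, so G next.
H needed B, now all done → H.
C and I are both available; C has the earlier label → C.
I needed A, B, F, G and H, now all done → I.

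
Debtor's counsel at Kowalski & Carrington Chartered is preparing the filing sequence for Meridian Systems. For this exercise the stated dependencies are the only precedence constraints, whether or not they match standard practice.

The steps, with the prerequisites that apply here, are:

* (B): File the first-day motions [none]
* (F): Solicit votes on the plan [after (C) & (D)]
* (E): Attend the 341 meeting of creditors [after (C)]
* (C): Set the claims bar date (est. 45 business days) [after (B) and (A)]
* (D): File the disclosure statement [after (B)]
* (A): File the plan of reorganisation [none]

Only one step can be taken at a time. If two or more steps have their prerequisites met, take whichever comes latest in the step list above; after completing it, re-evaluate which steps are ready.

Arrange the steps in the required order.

Nothing is required for (A) and (B). (A) is listed later → (A) first.
Next only (B) has its prerequisites met → (B).
Ready: (D) and (C). (D) is listed later → (D).
(C) needed (A) and (B), now all done → (C).
(E) and (F) are both available; (E) is listed later → (E).
(F) needed (D) and (C), now all done → (F).

(A) (B) (D) (C) (E) (F)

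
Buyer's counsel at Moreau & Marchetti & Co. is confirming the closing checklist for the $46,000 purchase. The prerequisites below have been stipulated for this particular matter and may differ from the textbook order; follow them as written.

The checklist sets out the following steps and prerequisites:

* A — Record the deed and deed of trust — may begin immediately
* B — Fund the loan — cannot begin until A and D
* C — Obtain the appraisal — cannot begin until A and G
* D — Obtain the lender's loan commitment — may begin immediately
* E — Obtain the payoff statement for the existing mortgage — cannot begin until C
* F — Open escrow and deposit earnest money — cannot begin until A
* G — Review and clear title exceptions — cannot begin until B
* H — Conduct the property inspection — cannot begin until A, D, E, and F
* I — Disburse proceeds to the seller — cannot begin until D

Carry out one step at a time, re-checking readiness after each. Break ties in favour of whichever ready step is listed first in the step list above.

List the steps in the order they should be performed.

Nothing is required for A and D. A is listed earlier → A first.
Now D and F have their prerequisites met. D is listed earlier, so D next.
B, F and I are all available; B is listed earlier → B.
Ready: F, G and I. F is listed earlier → F.
Ready: G and I. G is listed earlier → G.
C and I are both available; C is listed earlier → C.
E now also ready, so the ready set is {E, I}; E is listed earlier → E.
H now also ready, so the ready set is {H, I}; H is listed earlier → H.
I needed D, now all done → I.

A D B F G C E H I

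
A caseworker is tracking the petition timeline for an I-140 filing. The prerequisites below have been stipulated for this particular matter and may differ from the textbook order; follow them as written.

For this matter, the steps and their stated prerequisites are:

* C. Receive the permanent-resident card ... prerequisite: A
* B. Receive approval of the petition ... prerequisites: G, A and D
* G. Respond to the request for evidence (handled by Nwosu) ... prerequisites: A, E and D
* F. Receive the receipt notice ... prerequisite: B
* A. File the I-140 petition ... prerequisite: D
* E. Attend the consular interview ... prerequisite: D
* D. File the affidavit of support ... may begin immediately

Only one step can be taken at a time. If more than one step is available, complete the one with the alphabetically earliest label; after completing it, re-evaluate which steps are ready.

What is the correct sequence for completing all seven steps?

D, A, C, E, G, B, F

D is the only step with nothing outstanding, so it goes first.
Now A and E have their prerequisites met. A has the earlier label, so A next.
Ready: C and E. C has the earlier label → C.
E is the only step now ready → E.
G needed A, D and E, now all done → G.
That leaves B as the only ready step → B.
F needed B, now all done → F.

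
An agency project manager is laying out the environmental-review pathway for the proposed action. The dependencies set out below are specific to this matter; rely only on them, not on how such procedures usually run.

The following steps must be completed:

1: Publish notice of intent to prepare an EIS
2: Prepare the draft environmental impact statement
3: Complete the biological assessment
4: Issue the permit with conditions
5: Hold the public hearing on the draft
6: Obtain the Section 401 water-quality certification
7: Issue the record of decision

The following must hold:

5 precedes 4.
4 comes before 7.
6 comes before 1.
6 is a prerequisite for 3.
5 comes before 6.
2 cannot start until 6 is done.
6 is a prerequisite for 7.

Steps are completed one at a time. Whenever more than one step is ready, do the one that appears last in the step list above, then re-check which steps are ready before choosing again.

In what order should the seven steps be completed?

5 → 6 → 4 → 7 → 3 → 2 → 1

5 is the only step with nothing outstanding, so it goes first.
Ready: 6 and 4. 6 is listed later → 6.
3, 2 and 1 now also ready, so the ready set is {4, 3, 2, 1}; 4 is listed later → 4.
7, 3, 2 and 1 are all available; 7 is listed later → 7.
Now 3, 2 and 1 have their prerequisites met. 3 is listed later, so 3 next.
Now 2 and 1 have their prerequisites met. 2 is listed later, so 2 next.
Next only 1 has its prerequisites met → 1.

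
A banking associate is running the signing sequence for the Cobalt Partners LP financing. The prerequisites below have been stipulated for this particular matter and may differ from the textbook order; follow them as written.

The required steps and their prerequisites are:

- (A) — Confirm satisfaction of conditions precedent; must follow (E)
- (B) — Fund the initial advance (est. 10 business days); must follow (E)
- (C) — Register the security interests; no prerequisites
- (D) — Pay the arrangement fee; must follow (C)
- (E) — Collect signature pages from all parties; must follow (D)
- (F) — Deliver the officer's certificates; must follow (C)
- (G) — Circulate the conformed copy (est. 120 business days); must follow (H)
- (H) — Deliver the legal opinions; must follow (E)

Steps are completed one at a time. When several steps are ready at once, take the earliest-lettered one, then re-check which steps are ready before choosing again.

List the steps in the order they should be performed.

(C), (D), (E), (A), (B), (F), (H), (G)

(C) has no prerequisites → (C) first.
Now (D) and (F) have their prerequisites met. (D) has the earlier label, so (D) next.
Ready: (E) and (F). (E) has the earlier label → (E).
(A), (B) and (H) now also ready, so the ready set is {(A), (B), (F), (H)}; (A) has the earlier label → (A).
(B), (F) and (H) are all available; (B) has the earlier label → (B).
(F) and (H) are both available; (F) has the earlier label → (F).
(H) needed (E), now all done → (H).
(G) needed (H), now all done → (G).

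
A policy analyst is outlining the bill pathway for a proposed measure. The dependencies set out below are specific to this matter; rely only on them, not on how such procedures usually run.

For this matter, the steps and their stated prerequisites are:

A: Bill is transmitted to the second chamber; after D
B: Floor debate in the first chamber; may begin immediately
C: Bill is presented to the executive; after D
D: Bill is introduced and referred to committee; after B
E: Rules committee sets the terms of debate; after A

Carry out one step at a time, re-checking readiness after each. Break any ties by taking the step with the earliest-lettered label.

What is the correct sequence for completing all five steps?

B is the only step with nothing outstanding, so it goes first.
D needed B, now all done → D.
Now A and C have their prerequisites met. A has the earlier label, so A next.
E now also ready, so the ready set is {C, E}; C has the earlier label → C.
E needed A, now all done → E.

B, D, A, C, E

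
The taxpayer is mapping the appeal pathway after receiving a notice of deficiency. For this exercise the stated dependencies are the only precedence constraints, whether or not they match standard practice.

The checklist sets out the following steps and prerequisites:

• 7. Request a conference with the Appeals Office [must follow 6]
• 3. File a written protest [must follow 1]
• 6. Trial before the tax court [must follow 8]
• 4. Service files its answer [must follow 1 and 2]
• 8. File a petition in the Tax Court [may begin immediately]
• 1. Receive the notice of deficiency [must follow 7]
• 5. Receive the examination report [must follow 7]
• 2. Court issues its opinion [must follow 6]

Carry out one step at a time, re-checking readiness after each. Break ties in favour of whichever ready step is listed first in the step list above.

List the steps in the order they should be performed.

8 6 7 1 3 5 2 4

8 is the only step with nothing outstanding, so it goes first.
Next only 6 has its prerequisites met → 6.
Ready: 7 and 2. 7 is listed earlier → 7.
1, 5 and 2 are all available; 1 is listed earlier → 1.
Now 3, 5 and 2 have their prerequisites met. 3 is listed earlier, so 3 next.
Ready: 5 and 2. 5 is listed earlier → 5.
2 needed 6, now all done → 2.
That leaves 4 as the only ready step → 4.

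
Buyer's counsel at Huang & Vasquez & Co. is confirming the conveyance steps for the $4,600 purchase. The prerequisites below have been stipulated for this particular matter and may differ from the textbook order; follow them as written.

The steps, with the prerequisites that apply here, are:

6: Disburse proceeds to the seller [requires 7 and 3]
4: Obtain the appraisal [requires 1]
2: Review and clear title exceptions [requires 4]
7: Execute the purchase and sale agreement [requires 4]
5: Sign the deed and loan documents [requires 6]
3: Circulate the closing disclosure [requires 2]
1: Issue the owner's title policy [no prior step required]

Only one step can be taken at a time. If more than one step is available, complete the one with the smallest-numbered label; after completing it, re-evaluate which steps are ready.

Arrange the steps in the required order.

1 4 2 3 7 6 5

1 has no prerequisites → 1 first.
That leaves 4 as the only ready step → 4.
Ready: 2 and 7. 2 has the earlier label → 2.
3 now also ready, so the ready set is {3, 7}; 3 has the earlier label → 3.
7 needed 4, now all done → 7.
6 is the only step now ready → 6.
5 needed 6, now all done → 5.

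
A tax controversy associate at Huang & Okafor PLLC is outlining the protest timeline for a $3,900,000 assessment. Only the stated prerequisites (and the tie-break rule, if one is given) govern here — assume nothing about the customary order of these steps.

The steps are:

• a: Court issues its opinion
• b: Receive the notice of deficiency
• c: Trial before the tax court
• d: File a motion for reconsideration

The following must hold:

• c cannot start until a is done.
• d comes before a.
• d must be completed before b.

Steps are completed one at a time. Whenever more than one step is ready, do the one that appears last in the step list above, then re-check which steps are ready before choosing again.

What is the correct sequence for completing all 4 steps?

d → b → a → c

d is the only step with nothing outstanding, so it goes first.
Ready: b and a. b is listed later → b.
Next only a has its prerequisites met → a.
Next only c has its prerequisites met → c.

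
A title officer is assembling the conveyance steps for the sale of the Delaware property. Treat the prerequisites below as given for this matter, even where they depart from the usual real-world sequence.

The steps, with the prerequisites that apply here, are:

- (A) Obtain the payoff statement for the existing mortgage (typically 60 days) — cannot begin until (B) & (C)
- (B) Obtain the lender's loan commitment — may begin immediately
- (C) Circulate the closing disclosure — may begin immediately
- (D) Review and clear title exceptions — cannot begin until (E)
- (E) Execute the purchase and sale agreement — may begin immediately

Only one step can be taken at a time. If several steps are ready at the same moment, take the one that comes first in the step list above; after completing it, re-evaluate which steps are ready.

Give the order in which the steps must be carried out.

(B), (C), (A), (E), (D)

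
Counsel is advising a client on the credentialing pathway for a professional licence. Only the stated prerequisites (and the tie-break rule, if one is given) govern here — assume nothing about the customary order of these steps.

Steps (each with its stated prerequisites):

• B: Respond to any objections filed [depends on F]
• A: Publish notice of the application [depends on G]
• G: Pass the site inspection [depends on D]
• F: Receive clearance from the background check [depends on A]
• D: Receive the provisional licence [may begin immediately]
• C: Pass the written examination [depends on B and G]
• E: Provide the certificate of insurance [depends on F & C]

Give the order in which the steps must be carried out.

D G A F B C E

Only D has no prerequisites, so it is first.
G needed D, now all done → G.
A needed G, now all done → A.
F is the only step now ready → F.
That leaves B as the only ready step → B.
C needed B and G, now all done → C.
Next only E has its prerequisites met → E.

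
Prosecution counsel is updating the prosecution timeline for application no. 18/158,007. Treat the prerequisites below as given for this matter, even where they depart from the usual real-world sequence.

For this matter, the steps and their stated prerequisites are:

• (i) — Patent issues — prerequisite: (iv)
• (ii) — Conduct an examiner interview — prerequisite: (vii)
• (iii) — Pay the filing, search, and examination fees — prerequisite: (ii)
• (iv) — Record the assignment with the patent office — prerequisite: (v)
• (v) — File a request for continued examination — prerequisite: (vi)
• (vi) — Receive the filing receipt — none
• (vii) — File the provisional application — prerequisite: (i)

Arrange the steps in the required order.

(vi) (v) (iv) (i) (vii) (ii) (iii)

(vi) has no prerequisites → (vi) first.
(v) needed (vi), now all done → (v).
(iv) needed (v), now all done → (iv).
Next only (i) has its prerequisites met → (i).
Next only (vii) has its prerequisites met → (vii).
Next only (ii) has its prerequisites met → (ii).
(iii) needed (ii), now all done → (iii).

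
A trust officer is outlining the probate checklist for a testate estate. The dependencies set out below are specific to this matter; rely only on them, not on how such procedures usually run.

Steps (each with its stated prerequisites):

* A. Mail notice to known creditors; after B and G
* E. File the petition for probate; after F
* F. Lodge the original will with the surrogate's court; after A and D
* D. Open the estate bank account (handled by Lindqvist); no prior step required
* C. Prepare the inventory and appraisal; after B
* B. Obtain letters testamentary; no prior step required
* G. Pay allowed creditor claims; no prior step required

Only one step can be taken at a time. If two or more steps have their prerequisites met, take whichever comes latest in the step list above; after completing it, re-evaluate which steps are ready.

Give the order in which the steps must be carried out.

G, B, C, D, A, F, E

G, B and D have no prerequisites; G is listed later, so G is first.
B and D are both available; B is listed later → B.
Now C, D and A have their prerequisites met. C is listed later, so C next.
Ready: D and A. D is listed later → D.
Next only A has its prerequisites met → A.
F needed D and A, now all done → F.
That leaves E as the only ready step → E.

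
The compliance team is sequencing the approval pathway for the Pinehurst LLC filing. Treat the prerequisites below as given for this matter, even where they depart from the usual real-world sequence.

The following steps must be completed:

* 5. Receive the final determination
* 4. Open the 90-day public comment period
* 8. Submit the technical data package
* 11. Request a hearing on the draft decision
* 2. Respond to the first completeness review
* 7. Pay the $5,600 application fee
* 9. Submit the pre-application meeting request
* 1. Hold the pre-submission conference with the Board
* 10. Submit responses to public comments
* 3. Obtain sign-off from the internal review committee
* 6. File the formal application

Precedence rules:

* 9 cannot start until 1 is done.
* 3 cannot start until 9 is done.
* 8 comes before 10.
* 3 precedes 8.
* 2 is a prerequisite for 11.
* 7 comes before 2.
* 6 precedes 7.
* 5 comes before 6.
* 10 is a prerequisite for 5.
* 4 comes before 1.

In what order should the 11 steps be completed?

4, 1, 9, 3, 8, 10, 5, 6, 7, 2, 11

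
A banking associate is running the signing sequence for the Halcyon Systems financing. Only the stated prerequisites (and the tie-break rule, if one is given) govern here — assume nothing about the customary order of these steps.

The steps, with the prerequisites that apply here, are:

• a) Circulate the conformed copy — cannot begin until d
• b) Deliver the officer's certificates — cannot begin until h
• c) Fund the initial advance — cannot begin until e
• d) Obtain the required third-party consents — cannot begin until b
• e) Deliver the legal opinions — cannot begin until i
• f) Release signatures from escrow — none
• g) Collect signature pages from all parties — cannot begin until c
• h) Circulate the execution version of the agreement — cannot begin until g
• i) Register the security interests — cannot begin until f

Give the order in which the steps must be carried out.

f, i, e, c, g, h, b, d, a

f is the only step with nothing outstanding, so it goes first.
Next only i has its prerequisites met → i.
Next only e has its prerequisites met → e.
Next only c has its prerequisites met → c.
g needed c, now all done → g.
Next only h has its prerequisites met → h.
Next only b has its prerequisites met → b.
That leaves d as the only ready step → d.
a is the only step now ready → a.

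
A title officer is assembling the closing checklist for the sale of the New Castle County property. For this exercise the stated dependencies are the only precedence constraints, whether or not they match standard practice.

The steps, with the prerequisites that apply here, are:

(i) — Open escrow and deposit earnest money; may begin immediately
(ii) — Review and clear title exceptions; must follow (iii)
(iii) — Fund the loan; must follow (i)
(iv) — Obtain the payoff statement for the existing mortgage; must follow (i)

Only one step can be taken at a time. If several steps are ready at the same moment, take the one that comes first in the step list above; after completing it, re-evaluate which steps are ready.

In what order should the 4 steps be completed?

Only (i) has no prerequisites, so it is first.
Now (iii) and (iv) have their prerequisites met. (iii) is listed earlier, so (iii) next.
Now (ii) and (iv) have their prerequisites met. (ii) is listed earlier, so (ii) next.
Next only (iv) has its prerequisites met → (iv).

(i) → (iii) → (ii) → (iv)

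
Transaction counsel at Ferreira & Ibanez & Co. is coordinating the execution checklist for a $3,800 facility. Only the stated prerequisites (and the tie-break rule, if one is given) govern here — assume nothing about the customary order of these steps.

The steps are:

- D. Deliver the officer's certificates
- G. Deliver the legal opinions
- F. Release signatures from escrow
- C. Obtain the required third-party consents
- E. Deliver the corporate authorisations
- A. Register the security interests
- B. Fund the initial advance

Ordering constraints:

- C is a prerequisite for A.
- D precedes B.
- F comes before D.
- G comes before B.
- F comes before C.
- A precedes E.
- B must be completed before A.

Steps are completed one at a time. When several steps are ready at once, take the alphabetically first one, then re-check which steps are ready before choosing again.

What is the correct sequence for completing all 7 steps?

F, C, D, G, B, A, E

Nothing is required for F and G. F has the earlier label → F first.
Ready: C, D and G. C has the earlier label → C.
Now D and G have their prerequisites met. D has the earlier label, so D next.
That leaves G as the only ready step → G.
B needed D and G, now all done → B.
Next only A has its prerequisites met → A.
E is the only step now ready → E.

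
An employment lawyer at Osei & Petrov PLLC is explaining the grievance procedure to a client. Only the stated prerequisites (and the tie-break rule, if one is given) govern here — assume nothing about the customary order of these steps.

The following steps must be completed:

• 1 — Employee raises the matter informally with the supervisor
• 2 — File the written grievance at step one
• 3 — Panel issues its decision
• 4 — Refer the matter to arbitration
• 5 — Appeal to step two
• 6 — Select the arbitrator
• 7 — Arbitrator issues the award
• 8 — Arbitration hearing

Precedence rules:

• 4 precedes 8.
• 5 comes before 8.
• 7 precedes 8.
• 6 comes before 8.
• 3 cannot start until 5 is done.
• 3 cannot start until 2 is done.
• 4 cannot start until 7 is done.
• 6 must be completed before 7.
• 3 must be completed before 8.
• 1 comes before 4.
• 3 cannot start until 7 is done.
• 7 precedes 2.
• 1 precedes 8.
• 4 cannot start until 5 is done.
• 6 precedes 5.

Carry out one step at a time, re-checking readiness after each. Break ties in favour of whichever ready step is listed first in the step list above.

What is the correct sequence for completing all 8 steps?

1, 6, 5, 7, 2, 3, 4, 8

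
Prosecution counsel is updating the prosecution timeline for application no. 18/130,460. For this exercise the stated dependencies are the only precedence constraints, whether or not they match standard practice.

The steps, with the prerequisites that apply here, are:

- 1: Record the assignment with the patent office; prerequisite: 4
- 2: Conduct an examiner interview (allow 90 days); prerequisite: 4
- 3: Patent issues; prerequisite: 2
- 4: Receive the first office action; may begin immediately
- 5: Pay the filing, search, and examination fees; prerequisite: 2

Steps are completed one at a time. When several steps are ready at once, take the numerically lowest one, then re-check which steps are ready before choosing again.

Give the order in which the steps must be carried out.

4 → 1 → 2 → 3 → 5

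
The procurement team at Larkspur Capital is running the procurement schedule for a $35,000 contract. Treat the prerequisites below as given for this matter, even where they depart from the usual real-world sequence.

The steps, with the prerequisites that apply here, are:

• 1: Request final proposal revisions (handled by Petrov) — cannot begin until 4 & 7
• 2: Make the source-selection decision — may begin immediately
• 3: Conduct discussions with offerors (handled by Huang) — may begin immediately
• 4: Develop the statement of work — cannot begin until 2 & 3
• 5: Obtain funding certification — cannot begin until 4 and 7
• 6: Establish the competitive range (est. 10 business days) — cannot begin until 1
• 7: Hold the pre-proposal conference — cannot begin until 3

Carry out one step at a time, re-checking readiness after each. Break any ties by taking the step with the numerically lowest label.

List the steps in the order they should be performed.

2, 3, 4, 7, 1, 5, 6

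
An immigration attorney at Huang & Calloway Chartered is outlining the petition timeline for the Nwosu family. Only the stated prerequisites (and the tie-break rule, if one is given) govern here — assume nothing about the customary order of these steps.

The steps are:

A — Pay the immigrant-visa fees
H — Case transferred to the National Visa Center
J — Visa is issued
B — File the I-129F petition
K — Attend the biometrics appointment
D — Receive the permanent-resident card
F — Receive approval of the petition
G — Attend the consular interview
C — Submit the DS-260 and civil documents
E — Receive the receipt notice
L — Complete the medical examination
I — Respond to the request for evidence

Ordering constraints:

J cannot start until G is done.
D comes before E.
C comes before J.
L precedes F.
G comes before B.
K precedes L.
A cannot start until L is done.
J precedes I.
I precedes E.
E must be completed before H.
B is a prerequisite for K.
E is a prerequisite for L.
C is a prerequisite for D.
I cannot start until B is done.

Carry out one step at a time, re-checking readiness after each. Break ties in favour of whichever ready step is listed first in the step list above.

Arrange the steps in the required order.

G and C have no prerequisites; G is listed earlier, so G is first.
B and C are both available; B is listed earlier → B.
K and C are both available; K is listed earlier → K.
Next only C has its prerequisites met → C.
J and D are both available; J is listed earlier → J.
D and I are both available; D is listed earlier → D.
Next only I has its prerequisites met → I.
E needed D and I, now all done → E.
Now H and L have their prerequisites met. H is listed earlier, so H next.
Next only L has its prerequisites met → L.
Ready: A and F. A is listed earlier → A.
That leaves F as the only ready step → F.

G B K C J D I E H L A F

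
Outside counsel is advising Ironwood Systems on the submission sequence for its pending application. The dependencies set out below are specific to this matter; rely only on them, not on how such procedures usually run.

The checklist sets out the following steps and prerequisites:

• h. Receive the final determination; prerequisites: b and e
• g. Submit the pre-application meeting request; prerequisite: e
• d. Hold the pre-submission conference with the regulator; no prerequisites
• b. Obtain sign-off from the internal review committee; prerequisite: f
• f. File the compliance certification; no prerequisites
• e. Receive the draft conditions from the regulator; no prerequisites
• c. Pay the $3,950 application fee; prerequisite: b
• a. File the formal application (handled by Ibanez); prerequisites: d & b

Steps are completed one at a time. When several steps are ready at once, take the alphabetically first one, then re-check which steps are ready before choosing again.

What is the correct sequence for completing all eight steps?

d, e, f, b, a, c, g, h

Nothing is required for d, e and f. d has the earlier label → d first.
Now e and f have their prerequisites met. e has the earlier label, so e next.
Now f and g have their prerequisites met. f has the earlier label, so f next.
b and g are both available; b has the earlier label → b.
a, c and h now also ready, so the ready set is {a, c, g, h}; a has the earlier label → a.
c, g and h are all available; c has the earlier label → c.
Now g and h have their prerequisites met. g has the earlier label, so g next.
Next only h has its prerequisites met → h.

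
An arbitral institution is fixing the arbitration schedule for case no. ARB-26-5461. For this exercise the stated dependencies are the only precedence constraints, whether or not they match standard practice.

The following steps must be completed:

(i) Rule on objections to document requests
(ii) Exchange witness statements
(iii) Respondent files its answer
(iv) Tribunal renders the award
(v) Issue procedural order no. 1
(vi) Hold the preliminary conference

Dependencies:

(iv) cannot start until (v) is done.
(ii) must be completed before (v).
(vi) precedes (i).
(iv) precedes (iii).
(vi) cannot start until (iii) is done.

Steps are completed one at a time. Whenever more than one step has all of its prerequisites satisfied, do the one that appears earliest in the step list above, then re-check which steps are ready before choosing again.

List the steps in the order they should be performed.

(ii) (v) (iv) (iii) (vi) (i)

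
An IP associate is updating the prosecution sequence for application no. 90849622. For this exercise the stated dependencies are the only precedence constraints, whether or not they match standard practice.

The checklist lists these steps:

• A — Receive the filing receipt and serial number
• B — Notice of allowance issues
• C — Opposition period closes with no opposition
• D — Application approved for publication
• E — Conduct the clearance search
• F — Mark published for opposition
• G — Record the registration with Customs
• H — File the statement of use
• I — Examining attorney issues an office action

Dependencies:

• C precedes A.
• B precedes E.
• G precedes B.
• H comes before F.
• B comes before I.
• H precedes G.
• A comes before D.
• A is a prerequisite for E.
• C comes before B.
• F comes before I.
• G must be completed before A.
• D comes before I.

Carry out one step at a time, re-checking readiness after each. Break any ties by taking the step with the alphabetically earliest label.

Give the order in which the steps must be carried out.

Nothing is required for C and H. C has the earlier label → C first.
H is the only step now ready → H.
F and G are both available; F has the earlier label → F.
G is the only step now ready → G.
Now A and B have their prerequisites met. A has the earlier label, so A next.
D now also ready, so the ready set is {B, D}; B has the earlier label → B.
Now D and E have their prerequisites met. D has the earlier label, so D next.
I now also ready, so the ready set is {E, I}; E has the earlier label → E.
Next only I has its prerequisites met → I.

C, H, F, G, A, B, D, E, I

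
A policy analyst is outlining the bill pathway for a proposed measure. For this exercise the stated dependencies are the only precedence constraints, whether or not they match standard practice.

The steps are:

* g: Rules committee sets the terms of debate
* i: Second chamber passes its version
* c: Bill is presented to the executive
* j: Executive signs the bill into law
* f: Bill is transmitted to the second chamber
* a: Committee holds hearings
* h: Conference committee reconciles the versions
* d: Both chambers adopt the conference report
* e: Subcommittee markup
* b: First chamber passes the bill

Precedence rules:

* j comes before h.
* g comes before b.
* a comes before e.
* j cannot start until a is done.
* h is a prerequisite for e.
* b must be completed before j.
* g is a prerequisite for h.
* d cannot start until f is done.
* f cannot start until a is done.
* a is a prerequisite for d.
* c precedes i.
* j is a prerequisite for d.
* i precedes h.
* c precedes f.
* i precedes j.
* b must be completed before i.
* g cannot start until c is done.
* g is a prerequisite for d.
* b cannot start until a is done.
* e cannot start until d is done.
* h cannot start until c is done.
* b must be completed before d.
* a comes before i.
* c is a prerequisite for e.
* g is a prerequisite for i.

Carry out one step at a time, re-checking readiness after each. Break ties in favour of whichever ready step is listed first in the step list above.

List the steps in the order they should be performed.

c → g → a → f → b → i → j → h → d → e

Nothing is required for c and a. c is listed earlier → c first.
g now also ready, so the ready set is {g, a}; g is listed earlier → g.
That leaves a as the only ready step → a.
f and b are both available; f is listed earlier → f.
Next only b has its prerequisites met → b.
i is the only step now ready → i.
j needed i, a and b, now all done → j.
Ready: h and d. h is listed earlier → h.
d needed g, j, f, a and b, now all done → d.
e is the only step now ready → e.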